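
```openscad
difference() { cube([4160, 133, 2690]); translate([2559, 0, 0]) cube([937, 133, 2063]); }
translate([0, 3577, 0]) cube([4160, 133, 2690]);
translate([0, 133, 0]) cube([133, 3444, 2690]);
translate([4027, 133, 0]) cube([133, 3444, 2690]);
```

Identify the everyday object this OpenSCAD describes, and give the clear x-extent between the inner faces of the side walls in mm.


A single room. The interior width is 3894 mm.

Four walls enclosing a rectangle with a door in the front wall — a room. Outside width 4160 minus two 133 mm walls gives 3894 mm.


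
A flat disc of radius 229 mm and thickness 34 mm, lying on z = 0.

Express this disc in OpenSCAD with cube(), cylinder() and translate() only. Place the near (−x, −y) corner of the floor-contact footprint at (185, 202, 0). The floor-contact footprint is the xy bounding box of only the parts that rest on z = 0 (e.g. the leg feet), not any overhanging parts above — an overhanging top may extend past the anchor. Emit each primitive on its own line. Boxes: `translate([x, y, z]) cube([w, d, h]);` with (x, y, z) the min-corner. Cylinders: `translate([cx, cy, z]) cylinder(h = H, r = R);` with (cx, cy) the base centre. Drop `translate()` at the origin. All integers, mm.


translate([414, 431, 0]) cylinder(h = 34, r = 229);


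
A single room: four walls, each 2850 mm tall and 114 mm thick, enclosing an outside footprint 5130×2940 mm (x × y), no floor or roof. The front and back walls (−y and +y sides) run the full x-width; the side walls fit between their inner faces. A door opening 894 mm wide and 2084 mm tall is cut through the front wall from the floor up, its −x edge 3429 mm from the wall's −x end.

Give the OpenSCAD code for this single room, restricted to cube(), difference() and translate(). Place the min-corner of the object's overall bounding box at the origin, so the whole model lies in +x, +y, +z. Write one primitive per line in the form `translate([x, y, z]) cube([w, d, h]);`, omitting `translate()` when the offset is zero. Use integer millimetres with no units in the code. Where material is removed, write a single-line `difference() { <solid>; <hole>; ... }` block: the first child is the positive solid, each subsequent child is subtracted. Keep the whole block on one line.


difference() { cube([5130, 114, 2850]); translate([3429, 0, 0]) cube([894, 114, 2084]); }
translate([0, 2826, 0]) cube([5130, 114, 2850]);
translate([0, 114, 0]) cube([114, 2712, 2850]);
translate([5016, 114, 0]) cube([114, 2712, 2850]);


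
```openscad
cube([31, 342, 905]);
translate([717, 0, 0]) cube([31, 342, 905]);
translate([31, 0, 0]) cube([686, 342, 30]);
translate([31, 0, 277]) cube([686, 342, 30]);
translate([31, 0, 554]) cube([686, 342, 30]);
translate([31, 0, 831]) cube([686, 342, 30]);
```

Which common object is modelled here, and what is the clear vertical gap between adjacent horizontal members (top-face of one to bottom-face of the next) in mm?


A bookshelf. The clear shelf gap is 247 mm.

Two tall side panels with 4 horizontal boards between them — a bookshelf. The first two shelf undersides are at z = 0 and z = 277; with shelf thickness 30, the clear gap is 277 − 0 − 30 = 247 mm.


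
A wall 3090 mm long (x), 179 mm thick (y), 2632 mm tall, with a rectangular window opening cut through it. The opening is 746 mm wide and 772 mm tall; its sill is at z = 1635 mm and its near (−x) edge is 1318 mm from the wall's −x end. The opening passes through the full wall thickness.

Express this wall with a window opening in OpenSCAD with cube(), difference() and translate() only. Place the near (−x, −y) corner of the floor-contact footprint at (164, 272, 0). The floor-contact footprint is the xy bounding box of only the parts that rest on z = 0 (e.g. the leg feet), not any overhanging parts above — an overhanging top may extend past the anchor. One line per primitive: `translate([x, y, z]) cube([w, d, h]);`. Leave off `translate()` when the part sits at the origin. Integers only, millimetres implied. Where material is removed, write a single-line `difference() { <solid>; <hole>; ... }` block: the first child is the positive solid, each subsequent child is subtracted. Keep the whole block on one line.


difference() { translate([164, 272, 0]) cube([3090, 179, 2632]); translate([1482, 272, 1635]) cube([746, 179, 772]); }


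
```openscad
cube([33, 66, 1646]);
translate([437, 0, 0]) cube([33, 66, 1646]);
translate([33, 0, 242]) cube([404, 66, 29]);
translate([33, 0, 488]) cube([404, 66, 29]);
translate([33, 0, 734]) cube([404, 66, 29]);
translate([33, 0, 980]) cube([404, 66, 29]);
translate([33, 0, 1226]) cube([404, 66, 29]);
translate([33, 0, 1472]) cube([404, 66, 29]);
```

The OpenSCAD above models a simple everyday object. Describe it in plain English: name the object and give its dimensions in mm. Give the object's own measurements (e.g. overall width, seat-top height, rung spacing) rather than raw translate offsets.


A straight ladder. Two 33×66 mm vertical rails, 1646 mm tall, stand 470 mm apart (outside-to-outside) with their front faces coplanar on the −y side. 6 rungs, each 66 mm deep and 29 mm tall, span between the inner faces of the rails, front faces flush with the rails. The lowest rung's underside is at z = 242 mm and rungs are spaced 246 mm apart (underside to underside).


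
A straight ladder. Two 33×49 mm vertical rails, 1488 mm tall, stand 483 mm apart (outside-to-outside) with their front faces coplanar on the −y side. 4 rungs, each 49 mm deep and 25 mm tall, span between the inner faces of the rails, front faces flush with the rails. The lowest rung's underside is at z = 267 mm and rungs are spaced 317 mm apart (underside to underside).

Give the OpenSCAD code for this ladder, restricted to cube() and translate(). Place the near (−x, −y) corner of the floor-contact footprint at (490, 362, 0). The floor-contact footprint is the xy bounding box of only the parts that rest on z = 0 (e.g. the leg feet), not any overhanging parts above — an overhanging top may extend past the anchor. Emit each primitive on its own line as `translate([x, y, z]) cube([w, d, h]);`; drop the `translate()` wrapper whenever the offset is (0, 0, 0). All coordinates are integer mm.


translate([490, 362, 0]) cube([33, 49, 1488]);
translate([940, 362, 0]) cube([33, 49, 1488]);
translate([523, 362, 267]) cube([417, 49, 25]);
translate([523, 362, 584]) cube([417, 49, 25]);
translate([523, 362, 901]) cube([417, 49, 25]);
translate([523, 362, 1218]) cube([417, 49, 25]);


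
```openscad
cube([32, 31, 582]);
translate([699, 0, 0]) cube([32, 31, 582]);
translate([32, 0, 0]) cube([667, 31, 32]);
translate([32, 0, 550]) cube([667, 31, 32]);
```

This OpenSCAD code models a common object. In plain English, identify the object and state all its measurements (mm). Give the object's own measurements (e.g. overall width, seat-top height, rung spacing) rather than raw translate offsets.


A rectangular picture frame lying in the x–z plane (depth along y). The opening is 667 mm wide (x) by 518 mm tall (z), surrounded by a border 32 mm wide on all four sides. The frame is 31 mm deep and is made of two full-height vertical stiles with two horizontal rails fitted between them.


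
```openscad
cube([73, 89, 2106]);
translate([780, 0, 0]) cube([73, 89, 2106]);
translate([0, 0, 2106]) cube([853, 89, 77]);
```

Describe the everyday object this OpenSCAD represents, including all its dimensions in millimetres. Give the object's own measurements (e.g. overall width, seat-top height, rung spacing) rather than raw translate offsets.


A door frame. The clear opening is 707 mm wide and 2106 mm high. Two 73 mm wide jambs, 89 mm deep, stand either side of the opening from the floor to the top of the opening. A 77 mm thick head sits across the top of both jambs, spanning the full outside width of the frame.


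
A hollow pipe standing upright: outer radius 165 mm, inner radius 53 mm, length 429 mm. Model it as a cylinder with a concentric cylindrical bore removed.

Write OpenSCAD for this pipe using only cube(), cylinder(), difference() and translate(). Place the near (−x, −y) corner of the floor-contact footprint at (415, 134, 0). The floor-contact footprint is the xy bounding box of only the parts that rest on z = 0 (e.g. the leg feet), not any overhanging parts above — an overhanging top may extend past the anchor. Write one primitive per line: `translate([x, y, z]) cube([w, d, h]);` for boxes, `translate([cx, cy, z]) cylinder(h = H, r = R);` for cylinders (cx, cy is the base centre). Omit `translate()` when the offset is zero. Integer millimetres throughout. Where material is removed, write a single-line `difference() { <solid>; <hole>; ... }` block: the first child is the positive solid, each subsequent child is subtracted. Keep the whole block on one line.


difference() { translate([580, 299, 0]) cylinder(h = 429, r = 165); translate([580, 299, 0]) cylinder(h = 429, r = 53); }


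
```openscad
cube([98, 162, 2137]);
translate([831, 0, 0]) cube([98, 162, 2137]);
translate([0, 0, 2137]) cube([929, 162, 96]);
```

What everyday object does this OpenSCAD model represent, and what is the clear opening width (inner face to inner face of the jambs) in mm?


A door frame. The clear opening width is 733 mm.

Two 2137 mm tall posts with a header on top — a door frame. The left jamb is 98 mm wide at x = 0; the right jamb starts at x = 831. The clear opening is 831 − 98 = 733 mm.


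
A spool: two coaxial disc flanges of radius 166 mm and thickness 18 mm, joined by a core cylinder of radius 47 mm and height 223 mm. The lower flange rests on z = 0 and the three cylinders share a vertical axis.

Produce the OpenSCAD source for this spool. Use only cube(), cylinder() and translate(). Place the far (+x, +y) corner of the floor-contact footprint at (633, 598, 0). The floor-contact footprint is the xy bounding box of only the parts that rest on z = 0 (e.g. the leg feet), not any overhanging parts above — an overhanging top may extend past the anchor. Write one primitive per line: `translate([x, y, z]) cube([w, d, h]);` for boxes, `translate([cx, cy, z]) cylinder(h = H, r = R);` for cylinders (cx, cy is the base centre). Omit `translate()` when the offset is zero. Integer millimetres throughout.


translate([467, 432, 0]) cylinder(h = 18, r = 166);
translate([467, 432, 18]) cylinder(h = 223, r = 47);
translate([467, 432, 241]) cylinder(h = 18, r = 166);


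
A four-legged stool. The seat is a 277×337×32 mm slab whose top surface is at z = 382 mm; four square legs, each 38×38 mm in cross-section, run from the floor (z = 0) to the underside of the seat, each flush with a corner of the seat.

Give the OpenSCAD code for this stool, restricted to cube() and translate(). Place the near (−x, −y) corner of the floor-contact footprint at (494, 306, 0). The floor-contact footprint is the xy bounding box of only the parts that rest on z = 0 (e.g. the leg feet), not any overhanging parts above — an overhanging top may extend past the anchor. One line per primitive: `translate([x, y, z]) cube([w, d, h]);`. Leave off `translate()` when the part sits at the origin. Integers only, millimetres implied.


translate([494, 306, 350]) cube([277, 337, 32]);
translate([494, 306, 0]) cube([38, 38, 350]);
translate([733, 306, 0]) cube([38, 38, 350]);
translate([494, 605, 0]) cube([38, 38, 350]);
translate([733, 605, 0]) cube([38, 38, 350]);


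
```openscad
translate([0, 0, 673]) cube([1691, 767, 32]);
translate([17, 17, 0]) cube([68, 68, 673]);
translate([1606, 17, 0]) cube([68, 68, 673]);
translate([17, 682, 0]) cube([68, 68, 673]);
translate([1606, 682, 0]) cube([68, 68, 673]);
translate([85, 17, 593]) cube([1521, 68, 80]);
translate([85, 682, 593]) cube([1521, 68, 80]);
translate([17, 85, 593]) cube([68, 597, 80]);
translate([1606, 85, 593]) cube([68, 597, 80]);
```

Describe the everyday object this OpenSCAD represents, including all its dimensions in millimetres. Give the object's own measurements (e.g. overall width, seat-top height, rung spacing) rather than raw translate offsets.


A table: top 1691 mm (x) × 767 mm (y), 32 mm thick, upper face at z = 705 mm, on four 68×68 mm square legs, each inset 17 mm from the nearest pair of top edges from z = 0 to the bottom of the top. Four apron rails, 68 mm thick and 80 mm tall, run between adjacent legs with their top edges flush with the underside of the top and their outer faces flush with the legs' outer faces.


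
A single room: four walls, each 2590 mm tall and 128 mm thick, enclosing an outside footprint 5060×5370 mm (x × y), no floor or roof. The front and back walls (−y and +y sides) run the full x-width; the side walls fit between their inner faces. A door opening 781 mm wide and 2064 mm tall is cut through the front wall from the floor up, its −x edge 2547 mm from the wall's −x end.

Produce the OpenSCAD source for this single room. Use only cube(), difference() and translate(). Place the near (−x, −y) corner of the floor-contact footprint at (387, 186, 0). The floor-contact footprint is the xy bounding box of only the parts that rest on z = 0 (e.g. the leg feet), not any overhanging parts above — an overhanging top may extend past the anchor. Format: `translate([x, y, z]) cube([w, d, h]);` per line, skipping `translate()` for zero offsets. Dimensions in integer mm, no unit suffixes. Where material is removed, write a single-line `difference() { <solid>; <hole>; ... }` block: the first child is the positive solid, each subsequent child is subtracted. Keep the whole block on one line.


difference() { translate([387, 186, 0]) cube([5060, 128, 2590]); translate([2934, 186, 0]) cube([781, 128, 2064]); }
translate([387, 5428, 0]) cube([5060, 128, 2590]);
translate([387, 314, 0]) cube([128, 5114, 2590]);
translate([5319, 314, 0]) cube([128, 5114, 2590]);


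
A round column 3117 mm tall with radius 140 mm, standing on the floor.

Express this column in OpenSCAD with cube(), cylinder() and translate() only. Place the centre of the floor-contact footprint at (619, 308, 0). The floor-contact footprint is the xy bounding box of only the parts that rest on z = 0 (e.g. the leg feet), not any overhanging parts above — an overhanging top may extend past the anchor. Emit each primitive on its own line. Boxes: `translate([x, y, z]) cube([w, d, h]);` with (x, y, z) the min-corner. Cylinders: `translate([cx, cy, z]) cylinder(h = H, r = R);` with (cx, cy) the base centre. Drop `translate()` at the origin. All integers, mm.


translate([619, 308, 0]) cylinder(h = 3117, r = 140);


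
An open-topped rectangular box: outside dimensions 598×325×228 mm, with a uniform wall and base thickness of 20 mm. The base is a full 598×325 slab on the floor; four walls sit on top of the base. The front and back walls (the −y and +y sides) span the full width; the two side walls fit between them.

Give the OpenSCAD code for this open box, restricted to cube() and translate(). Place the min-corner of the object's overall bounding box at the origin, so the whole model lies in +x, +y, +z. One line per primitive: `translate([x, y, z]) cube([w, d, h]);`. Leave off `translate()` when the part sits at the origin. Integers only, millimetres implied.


cube([598, 325, 20]);
translate([0, 0, 20]) cube([598, 20, 208]);
translate([0, 305, 20]) cube([598, 20, 208]);
translate([0, 20, 20]) cube([20, 285, 208]);
translate([578, 20, 20]) cube([20, 285, 208]);


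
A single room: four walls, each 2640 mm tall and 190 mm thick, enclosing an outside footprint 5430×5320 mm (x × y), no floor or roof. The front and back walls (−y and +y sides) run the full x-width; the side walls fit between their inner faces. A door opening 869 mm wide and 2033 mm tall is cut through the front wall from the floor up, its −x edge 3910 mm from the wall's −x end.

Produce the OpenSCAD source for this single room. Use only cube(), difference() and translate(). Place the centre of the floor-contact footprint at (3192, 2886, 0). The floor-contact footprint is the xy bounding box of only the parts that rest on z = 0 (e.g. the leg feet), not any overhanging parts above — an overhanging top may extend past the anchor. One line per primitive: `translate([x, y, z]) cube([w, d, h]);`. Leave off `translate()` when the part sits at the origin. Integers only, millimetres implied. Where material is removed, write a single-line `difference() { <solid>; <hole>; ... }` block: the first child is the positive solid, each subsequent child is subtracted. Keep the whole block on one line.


difference() { translate([477, 226, 0]) cube([5430, 190, 2640]); translate([4387, 226, 0]) cube([869, 190, 2033]); }
translate([477, 5356, 0]) cube([5430, 190, 2640]);
translate([477, 416, 0]) cube([190, 4940, 2640]);
translate([5717, 416, 0]) cube([190, 4940, 2640]);


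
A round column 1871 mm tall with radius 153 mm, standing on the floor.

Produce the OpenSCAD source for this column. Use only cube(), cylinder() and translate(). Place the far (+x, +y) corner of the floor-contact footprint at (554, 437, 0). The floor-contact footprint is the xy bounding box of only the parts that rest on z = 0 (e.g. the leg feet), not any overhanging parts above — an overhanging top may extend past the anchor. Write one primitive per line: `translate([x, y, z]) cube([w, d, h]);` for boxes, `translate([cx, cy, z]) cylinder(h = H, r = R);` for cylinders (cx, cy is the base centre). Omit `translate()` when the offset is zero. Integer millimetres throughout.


translate([401, 284, 0]) cylinder(h = 1871, r = 153);


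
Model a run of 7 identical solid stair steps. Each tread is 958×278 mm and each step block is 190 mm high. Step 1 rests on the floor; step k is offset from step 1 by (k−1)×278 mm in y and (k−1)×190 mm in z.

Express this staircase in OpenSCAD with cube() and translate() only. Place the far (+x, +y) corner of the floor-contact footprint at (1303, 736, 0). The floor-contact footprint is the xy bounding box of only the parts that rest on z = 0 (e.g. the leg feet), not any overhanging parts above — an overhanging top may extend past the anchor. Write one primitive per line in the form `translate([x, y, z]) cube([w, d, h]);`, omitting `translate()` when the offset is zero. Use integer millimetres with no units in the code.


translate([345, 458, 0]) cube([958, 278, 190]);
translate([345, 736, 190]) cube([958, 278, 190]);
translate([345, 1014, 380]) cube([958, 278, 190]);
translate([345, 1292, 570]) cube([958, 278, 190]);
translate([345, 1570, 760]) cube([958, 278, 190]);
translate([345, 1848, 950]) cube([958, 278, 190]);
translate([345, 2126, 1140]) cube([958, 278, 190]);


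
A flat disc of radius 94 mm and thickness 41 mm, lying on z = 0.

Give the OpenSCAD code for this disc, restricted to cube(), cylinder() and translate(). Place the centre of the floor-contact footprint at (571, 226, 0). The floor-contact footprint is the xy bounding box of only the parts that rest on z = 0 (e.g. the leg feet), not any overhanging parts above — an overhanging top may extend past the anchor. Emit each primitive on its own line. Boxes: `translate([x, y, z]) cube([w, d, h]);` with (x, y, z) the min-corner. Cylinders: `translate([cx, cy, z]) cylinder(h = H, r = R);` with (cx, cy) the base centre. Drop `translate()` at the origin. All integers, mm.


translate([571, 226, 0]) cylinder(h = 41, r = 94);


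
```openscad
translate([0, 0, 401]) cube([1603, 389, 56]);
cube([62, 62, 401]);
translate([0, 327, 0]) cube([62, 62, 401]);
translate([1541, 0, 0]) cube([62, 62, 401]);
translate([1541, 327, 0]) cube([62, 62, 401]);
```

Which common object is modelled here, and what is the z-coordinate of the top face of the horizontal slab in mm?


A bench. The seat-top height is 457 mm.

A long slab on four corner posts — a bench. The slab sits at z = 401 with thickness 56, so the top is 401 + 56 = 457 mm.


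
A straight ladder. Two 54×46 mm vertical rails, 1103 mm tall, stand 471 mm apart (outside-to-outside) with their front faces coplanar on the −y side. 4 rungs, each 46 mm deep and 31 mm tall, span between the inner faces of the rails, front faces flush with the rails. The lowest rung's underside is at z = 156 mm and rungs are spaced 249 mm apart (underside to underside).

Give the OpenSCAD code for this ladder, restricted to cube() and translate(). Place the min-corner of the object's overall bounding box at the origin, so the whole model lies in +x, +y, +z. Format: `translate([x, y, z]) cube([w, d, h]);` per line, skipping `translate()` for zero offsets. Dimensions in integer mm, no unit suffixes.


// rung span = 471 - 2*54 = 363
// rung[k] z = 156 + k*249
cube([54, 46, 1103]);
translate([417, 0, 0]) cube([54, 46, 1103]);
translate([54, 0, 156]) cube([363, 46, 31]);
translate([54, 0, 405]) cube([363, 46, 31]);
translate([54, 0, 654]) cube([363, 46, 31]);
translate([54, 0, 903]) cube([363, 46, 31]);


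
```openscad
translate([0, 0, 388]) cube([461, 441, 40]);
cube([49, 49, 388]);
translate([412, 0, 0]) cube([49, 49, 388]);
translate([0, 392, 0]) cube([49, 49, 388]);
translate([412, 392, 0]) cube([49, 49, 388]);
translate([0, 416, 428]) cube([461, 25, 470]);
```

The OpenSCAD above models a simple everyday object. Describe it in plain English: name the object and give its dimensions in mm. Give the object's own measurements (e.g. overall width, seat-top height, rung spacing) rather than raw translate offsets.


A chair. The seat is a 461×441×40 mm slab with its top at z = 428 mm, on four 49×49 mm corner legs (flush with the seat edges, standing on z = 0). A flat backrest 25 mm thick, 470 mm tall, spans the full seat width and rises from the seat top along its +y edge, rear face flush with the rear of the seat.


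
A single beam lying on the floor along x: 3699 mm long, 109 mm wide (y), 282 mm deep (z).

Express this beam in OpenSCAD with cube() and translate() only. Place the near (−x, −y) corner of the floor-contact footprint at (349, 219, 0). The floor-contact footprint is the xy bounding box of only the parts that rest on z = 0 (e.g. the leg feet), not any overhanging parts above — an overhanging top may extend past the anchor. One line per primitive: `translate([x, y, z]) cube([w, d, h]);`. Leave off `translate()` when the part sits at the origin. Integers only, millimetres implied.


translate([349, 219, 0]) cube([3699, 109, 282]);


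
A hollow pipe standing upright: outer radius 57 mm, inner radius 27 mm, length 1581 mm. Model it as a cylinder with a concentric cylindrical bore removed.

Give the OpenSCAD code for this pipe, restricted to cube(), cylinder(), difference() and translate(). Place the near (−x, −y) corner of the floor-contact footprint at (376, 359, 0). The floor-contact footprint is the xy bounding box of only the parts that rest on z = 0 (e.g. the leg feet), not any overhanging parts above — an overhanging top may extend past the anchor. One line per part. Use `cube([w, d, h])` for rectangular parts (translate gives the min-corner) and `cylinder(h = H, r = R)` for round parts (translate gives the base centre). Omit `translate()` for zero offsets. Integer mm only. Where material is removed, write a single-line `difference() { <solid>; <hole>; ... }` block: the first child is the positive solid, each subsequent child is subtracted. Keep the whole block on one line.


difference() { translate([433, 416, 0]) cylinder(h = 1581, r = 57); translate([433, 416, 0]) cylinder(h = 1581, r = 27); }


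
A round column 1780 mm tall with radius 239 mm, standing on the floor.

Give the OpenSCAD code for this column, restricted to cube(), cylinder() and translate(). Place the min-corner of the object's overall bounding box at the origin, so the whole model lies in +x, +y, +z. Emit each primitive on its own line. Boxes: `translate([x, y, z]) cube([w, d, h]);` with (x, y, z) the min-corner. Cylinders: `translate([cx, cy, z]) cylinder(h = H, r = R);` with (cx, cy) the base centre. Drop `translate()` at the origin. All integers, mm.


translate([239, 239, 0]) cylinder(h = 1780, r = 239);


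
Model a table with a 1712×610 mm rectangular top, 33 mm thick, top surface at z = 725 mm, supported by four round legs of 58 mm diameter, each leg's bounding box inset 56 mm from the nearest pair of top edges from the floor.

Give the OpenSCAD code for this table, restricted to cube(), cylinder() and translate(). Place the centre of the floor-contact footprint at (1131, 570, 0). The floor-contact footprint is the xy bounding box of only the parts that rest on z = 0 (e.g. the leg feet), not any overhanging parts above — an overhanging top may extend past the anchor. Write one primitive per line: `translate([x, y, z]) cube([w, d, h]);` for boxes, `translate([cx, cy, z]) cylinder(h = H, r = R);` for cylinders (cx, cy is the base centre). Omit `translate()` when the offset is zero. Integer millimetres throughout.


translate([275, 265, 692]) cube([1712, 610, 33]);
translate([360, 350, 0]) cylinder(h = 692, r = 29);
translate([1902, 350, 0]) cylinder(h = 692, r = 29);
translate([360, 790, 0]) cylinder(h = 692, r = 29);
translate([1902, 790, 0]) cylinder(h = 692, r = 29);


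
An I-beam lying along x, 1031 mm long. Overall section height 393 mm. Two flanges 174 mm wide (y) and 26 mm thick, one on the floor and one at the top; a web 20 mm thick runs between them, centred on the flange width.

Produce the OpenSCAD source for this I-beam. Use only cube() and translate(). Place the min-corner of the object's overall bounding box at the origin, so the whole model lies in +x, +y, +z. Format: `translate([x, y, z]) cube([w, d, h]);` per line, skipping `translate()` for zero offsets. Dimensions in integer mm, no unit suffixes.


cube([1031, 174, 26]);
translate([0, 77, 26]) cube([1031, 20, 341]);
translate([0, 0, 367]) cube([1031, 174, 26]);


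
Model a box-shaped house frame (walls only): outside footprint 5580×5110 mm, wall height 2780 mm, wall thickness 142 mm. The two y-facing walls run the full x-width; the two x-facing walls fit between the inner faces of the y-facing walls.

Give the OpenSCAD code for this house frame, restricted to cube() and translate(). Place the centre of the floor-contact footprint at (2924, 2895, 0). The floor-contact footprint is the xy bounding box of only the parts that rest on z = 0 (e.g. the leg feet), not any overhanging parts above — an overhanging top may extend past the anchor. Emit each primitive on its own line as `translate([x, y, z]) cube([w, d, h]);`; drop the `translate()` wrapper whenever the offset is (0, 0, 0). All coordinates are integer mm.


translate([134, 340, 0]) cube([5580, 142, 2780]);
translate([134, 5308, 0]) cube([5580, 142, 2780]);
translate([134, 482, 0]) cube([142, 4826, 2780]);
translate([5572, 482, 0]) cube([142, 4826, 2780]);


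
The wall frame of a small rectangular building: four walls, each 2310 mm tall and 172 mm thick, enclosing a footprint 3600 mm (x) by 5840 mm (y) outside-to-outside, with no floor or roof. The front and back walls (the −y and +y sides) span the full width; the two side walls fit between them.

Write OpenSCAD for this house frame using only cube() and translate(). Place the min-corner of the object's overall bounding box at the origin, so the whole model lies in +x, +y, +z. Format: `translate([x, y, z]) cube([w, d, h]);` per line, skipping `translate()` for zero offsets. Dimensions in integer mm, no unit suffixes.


cube([3600, 172, 2310]);
translate([0, 5668, 0]) cube([3600, 172, 2310]);
translate([0, 172, 0]) cube([172, 5496, 2310]);
translate([3428, 172, 0]) cube([172, 5496, 2310]);


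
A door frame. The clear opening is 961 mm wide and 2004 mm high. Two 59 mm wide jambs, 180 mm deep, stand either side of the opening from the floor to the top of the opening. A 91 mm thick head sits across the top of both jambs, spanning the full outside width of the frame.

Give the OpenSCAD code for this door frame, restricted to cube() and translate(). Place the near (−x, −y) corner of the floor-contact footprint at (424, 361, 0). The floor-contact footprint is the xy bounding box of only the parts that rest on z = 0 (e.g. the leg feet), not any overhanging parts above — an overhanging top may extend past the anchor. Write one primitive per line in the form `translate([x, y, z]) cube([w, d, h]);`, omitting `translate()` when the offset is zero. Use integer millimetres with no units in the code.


translate([424, 361, 0]) cube([59, 180, 2004]);
translate([1444, 361, 0]) cube([59, 180, 2004]);
translate([424, 361, 2004]) cube([1079, 180, 91]);


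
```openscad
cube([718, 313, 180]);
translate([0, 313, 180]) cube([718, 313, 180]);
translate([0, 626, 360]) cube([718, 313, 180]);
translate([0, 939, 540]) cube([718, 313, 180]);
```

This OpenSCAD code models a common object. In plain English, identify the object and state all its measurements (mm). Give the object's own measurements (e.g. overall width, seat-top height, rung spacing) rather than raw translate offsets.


A straight staircase of 4 solid steps. Each step is 718 mm wide (x), 313 mm deep (y, the going) and 180 mm tall (the rise). The first step rests on the floor; each subsequent step sits one going further in +y and one rise higher in +z, directly behind and above the previous step with no overlap.


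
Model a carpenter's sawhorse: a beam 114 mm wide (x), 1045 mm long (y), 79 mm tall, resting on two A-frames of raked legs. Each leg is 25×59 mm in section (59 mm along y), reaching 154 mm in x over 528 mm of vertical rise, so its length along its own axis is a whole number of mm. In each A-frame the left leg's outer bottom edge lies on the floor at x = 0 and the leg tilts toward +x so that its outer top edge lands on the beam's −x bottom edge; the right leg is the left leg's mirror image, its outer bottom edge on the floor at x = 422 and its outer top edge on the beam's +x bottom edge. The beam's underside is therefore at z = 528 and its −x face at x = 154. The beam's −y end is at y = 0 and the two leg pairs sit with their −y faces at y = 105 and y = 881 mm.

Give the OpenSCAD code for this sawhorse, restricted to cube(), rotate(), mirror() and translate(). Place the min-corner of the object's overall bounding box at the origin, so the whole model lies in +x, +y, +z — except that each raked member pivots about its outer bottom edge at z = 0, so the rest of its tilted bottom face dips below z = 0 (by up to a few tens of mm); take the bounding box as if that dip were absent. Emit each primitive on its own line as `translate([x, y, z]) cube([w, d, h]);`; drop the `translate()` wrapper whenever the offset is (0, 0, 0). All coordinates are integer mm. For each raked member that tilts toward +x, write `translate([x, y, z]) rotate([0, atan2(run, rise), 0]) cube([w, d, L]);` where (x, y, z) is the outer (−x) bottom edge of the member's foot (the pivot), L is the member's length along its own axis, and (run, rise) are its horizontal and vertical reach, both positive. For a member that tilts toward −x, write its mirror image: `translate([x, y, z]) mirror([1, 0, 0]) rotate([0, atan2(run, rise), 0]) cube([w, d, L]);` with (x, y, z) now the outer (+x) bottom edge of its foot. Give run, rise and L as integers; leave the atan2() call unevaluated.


translate([154, 0, 528]) cube([114, 1045, 79]);
translate([0, 105, 0]) rotate([0, atan2(154, 528), 0]) cube([25, 59, 550]);
translate([422, 105, 0]) mirror([1, 0, 0]) rotate([0, atan2(154, 528), 0]) cube([25, 59, 550]);
translate([0, 881, 0]) rotate([0, atan2(154, 528), 0]) cube([25, 59, 550]);
translate([422, 881, 0]) mirror([1, 0, 0]) rotate([0, atan2(154, 528), 0]) cube([25, 59, 550]);


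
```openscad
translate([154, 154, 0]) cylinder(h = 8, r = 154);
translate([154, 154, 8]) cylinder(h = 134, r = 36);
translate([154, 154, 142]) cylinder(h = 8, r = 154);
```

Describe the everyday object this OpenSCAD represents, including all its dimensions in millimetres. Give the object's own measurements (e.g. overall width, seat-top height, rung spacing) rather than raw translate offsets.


A spool: two coaxial disc flanges of radius 154 mm and thickness 8 mm, joined by a core cylinder of radius 36 mm and height 134 mm. The lower flange rests on z = 0 and the three cylinders share a vertical axis.


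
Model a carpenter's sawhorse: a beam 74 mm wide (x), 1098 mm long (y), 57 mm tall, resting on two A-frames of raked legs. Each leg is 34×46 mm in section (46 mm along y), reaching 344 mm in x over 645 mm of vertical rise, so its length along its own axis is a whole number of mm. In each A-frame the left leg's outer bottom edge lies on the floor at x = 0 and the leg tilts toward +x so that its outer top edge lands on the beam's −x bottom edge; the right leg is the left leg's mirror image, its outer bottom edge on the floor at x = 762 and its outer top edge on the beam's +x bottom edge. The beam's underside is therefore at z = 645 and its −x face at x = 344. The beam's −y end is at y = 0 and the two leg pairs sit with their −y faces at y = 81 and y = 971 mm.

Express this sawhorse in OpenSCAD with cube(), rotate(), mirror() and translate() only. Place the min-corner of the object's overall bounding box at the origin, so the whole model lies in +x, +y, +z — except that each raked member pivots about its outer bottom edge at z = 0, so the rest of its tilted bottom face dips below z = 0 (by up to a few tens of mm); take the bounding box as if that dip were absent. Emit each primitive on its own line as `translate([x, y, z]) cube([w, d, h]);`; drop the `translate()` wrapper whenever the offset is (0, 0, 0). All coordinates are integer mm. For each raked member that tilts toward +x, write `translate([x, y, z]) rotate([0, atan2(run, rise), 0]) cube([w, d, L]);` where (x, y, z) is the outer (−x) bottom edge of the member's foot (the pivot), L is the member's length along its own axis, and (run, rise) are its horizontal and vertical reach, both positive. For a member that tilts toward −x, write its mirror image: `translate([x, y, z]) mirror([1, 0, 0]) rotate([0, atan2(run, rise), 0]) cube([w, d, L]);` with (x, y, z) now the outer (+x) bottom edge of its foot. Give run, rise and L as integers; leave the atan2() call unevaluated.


translate([344, 0, 645]) cube([74, 1098, 57]);
translate([0, 81, 0]) rotate([0, atan2(344, 645), 0]) cube([34, 46, 731]);
translate([762, 81, 0]) mirror([1, 0, 0]) rotate([0, atan2(344, 645), 0]) cube([34, 46, 731]);
translate([0, 971, 0]) rotate([0, atan2(344, 645), 0]) cube([34, 46, 731]);
translate([762, 971, 0]) mirror([1, 0, 0]) rotate([0, atan2(344, 645), 0]) cube([34, 46, 731]);


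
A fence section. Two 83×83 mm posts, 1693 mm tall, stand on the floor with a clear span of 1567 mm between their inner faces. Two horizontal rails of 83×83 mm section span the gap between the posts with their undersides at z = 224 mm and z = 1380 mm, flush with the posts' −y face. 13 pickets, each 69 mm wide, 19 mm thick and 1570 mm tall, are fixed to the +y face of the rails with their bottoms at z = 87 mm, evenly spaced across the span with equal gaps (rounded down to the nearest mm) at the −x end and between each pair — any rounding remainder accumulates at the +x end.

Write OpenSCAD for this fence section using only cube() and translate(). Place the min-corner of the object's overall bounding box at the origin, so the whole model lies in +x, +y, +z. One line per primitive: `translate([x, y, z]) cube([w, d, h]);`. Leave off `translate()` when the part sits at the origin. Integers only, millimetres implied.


cube([83, 83, 1693]);
translate([1650, 0, 0]) cube([83, 83, 1693]);
translate([83, 0, 224]) cube([1567, 83, 83]);
translate([83, 0, 1380]) cube([1567, 83, 83]);
translate([130, 83, 87]) cube([69, 19, 1570]);
translate([246, 83, 87]) cube([69, 19, 1570]);
translate([362, 83, 87]) cube([69, 19, 1570]);
translate([478, 83, 87]) cube([69, 19, 1570]);
translate([594, 83, 87]) cube([69, 19, 1570]);
translate([710, 83, 87]) cube([69, 19, 1570]);
translate([826, 83, 87]) cube([69, 19, 1570]);
translate([942, 83, 87]) cube([69, 19, 1570]);
translate([1058, 83, 87]) cube([69, 19, 1570]);
translate([1174, 83, 87]) cube([69, 19, 1570]);
translate([1290, 83, 87]) cube([69, 19, 1570]);
translate([1406, 83, 87]) cube([69, 19, 1570]);
translate([1522, 83, 87]) cube([69, 19, 1570]);


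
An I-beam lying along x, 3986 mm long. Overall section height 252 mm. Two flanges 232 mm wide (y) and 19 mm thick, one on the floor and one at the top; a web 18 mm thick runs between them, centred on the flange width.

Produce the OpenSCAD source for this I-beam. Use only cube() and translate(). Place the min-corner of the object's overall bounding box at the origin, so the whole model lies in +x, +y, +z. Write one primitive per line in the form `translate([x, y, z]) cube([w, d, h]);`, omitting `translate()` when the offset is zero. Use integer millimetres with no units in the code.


cube([3986, 232, 19]);
translate([0, 107, 19]) cube([3986, 18, 214]);
translate([0, 0, 233]) cube([3986, 232, 19]);


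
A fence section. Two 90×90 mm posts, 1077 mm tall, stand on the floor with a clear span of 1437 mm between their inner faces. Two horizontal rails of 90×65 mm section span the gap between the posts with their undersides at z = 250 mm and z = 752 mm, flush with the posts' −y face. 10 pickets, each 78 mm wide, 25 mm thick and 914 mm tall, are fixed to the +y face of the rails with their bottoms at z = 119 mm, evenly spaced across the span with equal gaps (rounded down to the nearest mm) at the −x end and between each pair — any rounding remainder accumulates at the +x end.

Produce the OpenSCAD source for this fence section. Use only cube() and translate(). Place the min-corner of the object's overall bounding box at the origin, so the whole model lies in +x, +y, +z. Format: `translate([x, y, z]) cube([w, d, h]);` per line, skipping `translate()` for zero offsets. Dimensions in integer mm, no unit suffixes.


cube([90, 90, 1077]);
translate([1527, 0, 0]) cube([90, 90, 1077]);
translate([90, 0, 250]) cube([1437, 90, 65]);
translate([90, 0, 752]) cube([1437, 90, 65]);
translate([149, 90, 119]) cube([78, 25, 914]);
translate([286, 90, 119]) cube([78, 25, 914]);
translate([423, 90, 119]) cube([78, 25, 914]);
translate([560, 90, 119]) cube([78, 25, 914]);
translate([697, 90, 119]) cube([78, 25, 914]);
translate([834, 90, 119]) cube([78, 25, 914]);
translate([971, 90, 119]) cube([78, 25, 914]);
translate([1108, 90, 119]) cube([78, 25, 914]);
translate([1245, 90, 119]) cube([78, 25, 914]);
translate([1382, 90, 119]) cube([78, 25, 914]);


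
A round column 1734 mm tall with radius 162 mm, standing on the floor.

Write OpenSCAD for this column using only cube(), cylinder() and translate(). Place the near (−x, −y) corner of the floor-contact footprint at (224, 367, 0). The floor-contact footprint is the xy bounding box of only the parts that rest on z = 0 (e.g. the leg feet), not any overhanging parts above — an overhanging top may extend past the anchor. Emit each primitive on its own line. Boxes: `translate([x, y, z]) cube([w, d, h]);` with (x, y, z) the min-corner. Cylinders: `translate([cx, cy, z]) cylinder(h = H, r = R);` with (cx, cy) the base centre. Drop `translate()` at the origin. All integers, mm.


translate([386, 529, 0]) cylinder(h = 1734, r = 162);


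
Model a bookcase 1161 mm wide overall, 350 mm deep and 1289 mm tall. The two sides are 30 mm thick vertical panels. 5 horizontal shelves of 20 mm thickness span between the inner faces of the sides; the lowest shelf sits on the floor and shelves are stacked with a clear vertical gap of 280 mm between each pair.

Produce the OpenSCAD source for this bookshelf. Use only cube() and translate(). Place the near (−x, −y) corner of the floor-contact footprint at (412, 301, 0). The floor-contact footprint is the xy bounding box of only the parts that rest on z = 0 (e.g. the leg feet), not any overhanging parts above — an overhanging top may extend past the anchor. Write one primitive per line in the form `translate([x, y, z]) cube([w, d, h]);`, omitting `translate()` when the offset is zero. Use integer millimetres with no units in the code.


translate([412, 301, 0]) cube([30, 350, 1289]);
translate([1543, 301, 0]) cube([30, 350, 1289]);
translate([442, 301, 0]) cube([1101, 350, 20]);
translate([442, 301, 300]) cube([1101, 350, 20]);
translate([442, 301, 600]) cube([1101, 350, 20]);
translate([442, 301, 900]) cube([1101, 350, 20]);
translate([442, 301, 1200]) cube([1101, 350, 20]);
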